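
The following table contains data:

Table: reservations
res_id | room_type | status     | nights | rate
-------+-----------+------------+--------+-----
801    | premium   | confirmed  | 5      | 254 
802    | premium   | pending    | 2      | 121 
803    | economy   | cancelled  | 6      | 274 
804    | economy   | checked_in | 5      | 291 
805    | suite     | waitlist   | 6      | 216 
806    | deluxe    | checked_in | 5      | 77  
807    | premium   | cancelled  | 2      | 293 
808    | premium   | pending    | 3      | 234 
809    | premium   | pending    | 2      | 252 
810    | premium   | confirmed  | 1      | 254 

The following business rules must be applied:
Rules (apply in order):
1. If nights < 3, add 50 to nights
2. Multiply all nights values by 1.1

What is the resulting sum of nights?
260.7

Step 1: Apply Rule 1 - Add 50 to records with nights < 3
  - 4 records affected: 7 + (4 × 50) = 207
  - Unaffected records: 30
  - Sum after Rule 1: 237
Step 2: Apply Rule 2 - Multiply all by 1.1
  - 237 × 1.1 = 260.7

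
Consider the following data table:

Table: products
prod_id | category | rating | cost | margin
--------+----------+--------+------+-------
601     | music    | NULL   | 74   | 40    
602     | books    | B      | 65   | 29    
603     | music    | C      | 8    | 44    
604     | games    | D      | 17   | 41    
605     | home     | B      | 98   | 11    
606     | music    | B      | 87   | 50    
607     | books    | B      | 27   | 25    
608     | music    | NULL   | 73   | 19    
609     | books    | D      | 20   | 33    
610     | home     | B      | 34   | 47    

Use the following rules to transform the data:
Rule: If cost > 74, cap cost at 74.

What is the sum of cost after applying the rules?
466

Step 1: 2 records have cost > 74
Step 2: These records originally summed to 185
Step 3: After capping: 2 × 74 = 148
Step 4: Unaffected records sum: 318
Step 5: Final sum = 148 + 318 = 466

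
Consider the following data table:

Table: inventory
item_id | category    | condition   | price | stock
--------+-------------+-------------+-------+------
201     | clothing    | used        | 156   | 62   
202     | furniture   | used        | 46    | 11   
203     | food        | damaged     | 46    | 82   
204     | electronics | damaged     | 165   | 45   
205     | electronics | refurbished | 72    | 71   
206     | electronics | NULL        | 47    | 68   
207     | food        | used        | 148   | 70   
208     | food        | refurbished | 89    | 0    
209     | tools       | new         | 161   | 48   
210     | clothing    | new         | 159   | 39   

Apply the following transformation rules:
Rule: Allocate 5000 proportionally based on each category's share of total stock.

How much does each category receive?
clothing: 1018.15, electronics: 1854.84, food: 1532.26, furniture: 110.89, tools: 483.87

Step 1: Calculate total stock = 496
Step 2: Calculate each category's proportion:
  clothing: 101/496 = 20.36% → 1018.15
  electronics: 184/496 = 37.10% → 1854.84
  food: 152/496 = 30.65% → 1532.26
  furniture: 11/496 = 2.22% → 110.89
  tools: 48/496 = 9.68% → 483.87
Step 3: Verify: sum of allocations ≈ 5000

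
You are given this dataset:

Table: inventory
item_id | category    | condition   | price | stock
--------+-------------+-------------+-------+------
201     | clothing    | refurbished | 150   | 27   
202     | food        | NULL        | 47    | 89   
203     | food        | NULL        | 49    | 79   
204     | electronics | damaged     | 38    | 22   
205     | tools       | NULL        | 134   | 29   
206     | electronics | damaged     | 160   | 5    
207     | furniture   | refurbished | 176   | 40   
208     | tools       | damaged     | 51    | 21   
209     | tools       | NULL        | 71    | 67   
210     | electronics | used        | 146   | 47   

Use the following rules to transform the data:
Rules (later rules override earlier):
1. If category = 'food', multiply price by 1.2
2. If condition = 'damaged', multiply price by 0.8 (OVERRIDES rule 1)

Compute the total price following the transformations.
991.4

Step 1: Rule 2 takes priority for records with condition = 'damaged'
  - 3 records: 249 × 0.8 = 199.2
Step 2: Rule 1 applies to remaining records with category = 'food'
  - 2 records: 96 × 1.2 = 115.2
Step 3: Other records unchanged: 677
Step 4: Final sum = 199.2 + 115.2 + 677 = 991.4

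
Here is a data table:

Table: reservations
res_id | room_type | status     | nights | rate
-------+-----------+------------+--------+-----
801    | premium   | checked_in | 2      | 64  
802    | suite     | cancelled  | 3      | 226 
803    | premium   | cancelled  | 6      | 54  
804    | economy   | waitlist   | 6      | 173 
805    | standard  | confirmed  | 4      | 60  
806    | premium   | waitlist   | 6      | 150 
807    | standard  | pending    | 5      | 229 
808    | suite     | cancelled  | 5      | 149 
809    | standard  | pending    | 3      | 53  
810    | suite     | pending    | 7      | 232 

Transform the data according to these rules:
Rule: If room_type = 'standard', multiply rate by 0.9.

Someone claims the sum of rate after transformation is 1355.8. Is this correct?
Yes, the result is correct.

Step 1: Calculate the correct sum after transformation
Step 2: Apply multiplier 0.9 to records where room_type = 'standard'
Step 3: Correct result = 1355.8
Step 4: Claimed result = 1355.8
Step 5: 1355.8 = 1355.8 ✓
Conclusion: The claimed result is correct.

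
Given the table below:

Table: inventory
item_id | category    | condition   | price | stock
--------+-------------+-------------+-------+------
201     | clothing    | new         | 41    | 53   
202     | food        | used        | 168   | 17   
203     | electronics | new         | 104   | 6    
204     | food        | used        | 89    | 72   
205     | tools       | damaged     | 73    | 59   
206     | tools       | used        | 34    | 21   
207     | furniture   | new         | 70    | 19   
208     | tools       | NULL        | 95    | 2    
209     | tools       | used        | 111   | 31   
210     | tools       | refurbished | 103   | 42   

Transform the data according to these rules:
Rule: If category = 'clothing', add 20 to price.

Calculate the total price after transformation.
908

Step 1: Count records where category = 'clothing': 1
Step 2: Total bonus added: 1 × 20 = 20
Step 3: Original sum of price: 888
Step 4: Final sum = 888 + 20 = 908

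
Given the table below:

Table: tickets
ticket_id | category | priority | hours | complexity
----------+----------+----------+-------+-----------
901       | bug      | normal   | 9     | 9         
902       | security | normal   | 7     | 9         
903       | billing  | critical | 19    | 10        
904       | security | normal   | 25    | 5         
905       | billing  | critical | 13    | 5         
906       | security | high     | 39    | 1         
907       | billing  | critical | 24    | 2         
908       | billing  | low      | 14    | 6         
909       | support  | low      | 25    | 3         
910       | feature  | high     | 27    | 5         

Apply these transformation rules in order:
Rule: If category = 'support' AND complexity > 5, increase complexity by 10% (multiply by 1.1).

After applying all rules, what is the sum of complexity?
55

Step 1: Find records where category = 'support' AND complexity > 5
Step 2: 0 records match, summing to 0
Step 3: After multiplier: 0 × 1.1 = 0.0
Step 4: Unaffected records sum: 55
Step 5: Final sum = 0.0 + 55 = 55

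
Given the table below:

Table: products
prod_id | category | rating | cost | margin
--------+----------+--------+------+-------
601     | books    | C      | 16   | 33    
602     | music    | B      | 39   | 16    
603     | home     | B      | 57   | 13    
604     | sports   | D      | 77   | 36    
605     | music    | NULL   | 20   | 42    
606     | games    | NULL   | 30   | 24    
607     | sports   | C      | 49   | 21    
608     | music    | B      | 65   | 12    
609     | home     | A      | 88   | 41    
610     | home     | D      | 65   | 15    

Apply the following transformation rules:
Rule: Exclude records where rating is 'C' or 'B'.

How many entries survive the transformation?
5

Step 1: Count records to exclude
  - 2 (C) + 3 (B) = 5 records
Step 2: Total records: 10
Step 3: Remaining = 10 - 5 = 5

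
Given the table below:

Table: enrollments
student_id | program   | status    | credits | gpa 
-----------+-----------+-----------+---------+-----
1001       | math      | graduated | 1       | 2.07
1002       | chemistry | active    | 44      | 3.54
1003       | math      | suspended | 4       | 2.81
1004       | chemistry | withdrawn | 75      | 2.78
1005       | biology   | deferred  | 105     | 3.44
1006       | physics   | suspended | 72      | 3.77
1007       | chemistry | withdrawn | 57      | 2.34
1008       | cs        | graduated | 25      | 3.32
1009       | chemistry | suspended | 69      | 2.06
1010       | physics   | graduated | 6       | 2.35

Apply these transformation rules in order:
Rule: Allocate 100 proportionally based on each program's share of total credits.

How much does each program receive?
biology: 22.93, chemistry: 53.49, cs: 5.46, math: 1.09, physics: 17.03

Step 1: Calculate total credits = 458
Step 2: Calculate each program's proportion:
  biology: 105/458 = 22.93% → 22.93
  chemistry: 245/458 = 53.49% → 53.49
  cs: 25/458 = 5.46% → 5.46
  math: 5/458 = 1.09% → 1.09
  physics: 78/458 = 17.03% → 17.03
Step 3: Verify: sum of allocations ≈ 100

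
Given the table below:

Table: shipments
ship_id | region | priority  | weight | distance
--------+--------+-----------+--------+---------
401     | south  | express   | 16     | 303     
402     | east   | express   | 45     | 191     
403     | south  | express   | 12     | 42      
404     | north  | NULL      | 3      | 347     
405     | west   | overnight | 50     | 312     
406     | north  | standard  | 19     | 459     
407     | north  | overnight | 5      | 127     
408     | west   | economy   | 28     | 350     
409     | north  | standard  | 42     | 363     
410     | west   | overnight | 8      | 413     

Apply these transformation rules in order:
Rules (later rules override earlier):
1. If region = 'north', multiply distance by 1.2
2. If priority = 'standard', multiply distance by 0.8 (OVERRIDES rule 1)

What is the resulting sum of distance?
2837.4

Step 1: Rule 2 takes priority for records with priority = 'standard'
  - 2 records: 822 × 0.8 = 657.6
Step 2: Rule 1 applies to remaining records with region = 'north'
  - 2 records: 474 × 1.2 = 568.8
Step 3: Other records unchanged: 1611
Step 4: Final sum = 657.6 + 568.8 + 1611 = 2837.4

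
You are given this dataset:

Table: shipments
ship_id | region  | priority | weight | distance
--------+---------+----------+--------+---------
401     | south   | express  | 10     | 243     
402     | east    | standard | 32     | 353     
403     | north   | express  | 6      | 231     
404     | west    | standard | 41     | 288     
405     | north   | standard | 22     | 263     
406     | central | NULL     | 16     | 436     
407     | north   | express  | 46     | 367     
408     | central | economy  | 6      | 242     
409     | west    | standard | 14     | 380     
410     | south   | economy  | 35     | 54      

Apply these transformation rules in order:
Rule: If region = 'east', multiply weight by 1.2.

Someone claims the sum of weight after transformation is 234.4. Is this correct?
Yes, the result is correct.

Step 1: Calculate the correct sum after transformation
Step 2: Apply multiplier 1.2 to records where region = 'east'
Step 3: Correct result = 234.4
Step 4: Claimed result = 234.4
Step 5: 234.4 = 234.4 ✓
Conclusion: The claimed result is correct.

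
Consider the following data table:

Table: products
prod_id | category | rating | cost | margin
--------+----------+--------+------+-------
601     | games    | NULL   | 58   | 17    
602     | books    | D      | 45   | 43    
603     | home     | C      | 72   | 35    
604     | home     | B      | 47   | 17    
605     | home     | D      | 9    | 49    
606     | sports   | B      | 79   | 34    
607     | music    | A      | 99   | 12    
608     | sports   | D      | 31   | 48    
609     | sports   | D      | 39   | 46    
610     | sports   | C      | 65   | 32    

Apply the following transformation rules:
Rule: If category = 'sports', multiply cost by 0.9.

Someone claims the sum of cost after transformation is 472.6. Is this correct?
No, the correct result is 522.6.

Step 1: Calculate the correct sum after transformation
Step 2: Apply multiplier 0.9 to records where category = 'sports'
Step 3: Correct result = 522.6
Step 4: Claimed result = 472.6
Step 5: 522.6 ≠ 472.6
Conclusion: The claimed result is incorrect. The correct answer is 522.6.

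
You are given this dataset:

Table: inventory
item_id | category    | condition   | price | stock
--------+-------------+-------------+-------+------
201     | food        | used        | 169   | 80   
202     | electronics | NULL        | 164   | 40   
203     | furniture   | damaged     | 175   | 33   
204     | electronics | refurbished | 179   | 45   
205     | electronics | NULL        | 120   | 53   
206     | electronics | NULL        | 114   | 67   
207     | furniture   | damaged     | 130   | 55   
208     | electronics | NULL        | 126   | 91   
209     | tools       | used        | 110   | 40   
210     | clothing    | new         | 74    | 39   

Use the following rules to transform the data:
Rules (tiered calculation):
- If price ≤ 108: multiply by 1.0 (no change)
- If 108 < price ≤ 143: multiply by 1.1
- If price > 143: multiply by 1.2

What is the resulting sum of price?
1558.4

Step 1: Tier 1 (price ≤ 108): 1 records, sum = 74 × 1.0 = 74.0
Step 2: Tier 2 (108 < price ≤ 143): 5 records, sum = 600 × 1.1 = 660.0
Step 3: Tier 3 (price > 143): 4 records, sum = 687 × 1.2 = 824.4
Step 4: Final sum = 74.0 + 660.0 + 824.4 = 1558.4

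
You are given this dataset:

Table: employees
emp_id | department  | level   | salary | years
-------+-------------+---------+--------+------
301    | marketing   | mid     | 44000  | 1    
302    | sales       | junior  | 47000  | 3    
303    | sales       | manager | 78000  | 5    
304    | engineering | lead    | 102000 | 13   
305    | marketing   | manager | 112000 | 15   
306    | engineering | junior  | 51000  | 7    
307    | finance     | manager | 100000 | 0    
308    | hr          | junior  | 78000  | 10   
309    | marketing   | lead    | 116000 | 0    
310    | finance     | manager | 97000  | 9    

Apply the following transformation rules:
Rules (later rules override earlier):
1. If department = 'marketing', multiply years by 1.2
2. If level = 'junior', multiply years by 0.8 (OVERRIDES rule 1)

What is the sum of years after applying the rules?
62.2

Step 1: Rule 2 takes priority for records with level = 'junior'
  - 3 records: 20 × 0.8 = 16.0
Step 2: Rule 1 applies to remaining records with department = 'marketing'
  - 3 records: 16 × 1.2 = 19.2
Step 3: Other records unchanged: 27
Step 4: Final sum = 16.0 + 19.2 + 27 = 62.2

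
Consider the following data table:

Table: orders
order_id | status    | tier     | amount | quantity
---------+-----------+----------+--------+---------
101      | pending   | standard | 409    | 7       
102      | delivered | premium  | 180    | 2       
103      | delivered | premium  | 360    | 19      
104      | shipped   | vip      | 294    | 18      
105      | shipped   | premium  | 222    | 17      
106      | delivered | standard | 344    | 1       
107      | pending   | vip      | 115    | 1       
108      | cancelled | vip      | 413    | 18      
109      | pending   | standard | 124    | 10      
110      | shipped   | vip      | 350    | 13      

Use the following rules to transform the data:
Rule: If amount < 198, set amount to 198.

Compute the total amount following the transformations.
2986

Step 1: 3 records have amount < 198
Step 2: These records originally summed to 419
Step 3: After setting to minimum: 3 × 198 = 594
Step 4: Unaffected records sum: 2392
Step 5: Final sum = 594 + 2392 = 2986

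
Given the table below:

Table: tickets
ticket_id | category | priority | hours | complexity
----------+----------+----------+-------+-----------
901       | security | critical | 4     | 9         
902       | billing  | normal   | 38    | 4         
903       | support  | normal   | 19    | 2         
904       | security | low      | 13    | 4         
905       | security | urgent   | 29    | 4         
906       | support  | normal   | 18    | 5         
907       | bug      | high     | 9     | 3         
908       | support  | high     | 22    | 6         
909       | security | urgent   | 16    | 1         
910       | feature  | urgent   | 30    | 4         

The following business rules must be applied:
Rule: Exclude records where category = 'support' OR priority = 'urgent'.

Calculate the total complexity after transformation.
20

Step 1: Find records where category = 'support' OR priority = 'urgent'
Step 2: 6 records match, summing to 22
Step 3: Original sum: 42
Step 4: Remaining sum = 42 - 22 = 20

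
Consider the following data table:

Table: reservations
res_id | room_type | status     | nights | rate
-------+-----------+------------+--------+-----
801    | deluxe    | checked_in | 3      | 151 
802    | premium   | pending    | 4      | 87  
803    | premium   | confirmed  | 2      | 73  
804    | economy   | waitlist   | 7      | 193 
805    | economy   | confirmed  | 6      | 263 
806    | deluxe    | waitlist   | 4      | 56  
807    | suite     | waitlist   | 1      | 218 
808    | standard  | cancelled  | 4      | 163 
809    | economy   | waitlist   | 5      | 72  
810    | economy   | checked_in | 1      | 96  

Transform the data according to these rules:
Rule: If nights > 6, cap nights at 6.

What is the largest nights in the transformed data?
6

Step 1: Original maximum nights = 7
Step 2: Apply cap at 6
Step 3: 1 records had nights > 6 and were capped
Step 4: Maximum after transformation = 6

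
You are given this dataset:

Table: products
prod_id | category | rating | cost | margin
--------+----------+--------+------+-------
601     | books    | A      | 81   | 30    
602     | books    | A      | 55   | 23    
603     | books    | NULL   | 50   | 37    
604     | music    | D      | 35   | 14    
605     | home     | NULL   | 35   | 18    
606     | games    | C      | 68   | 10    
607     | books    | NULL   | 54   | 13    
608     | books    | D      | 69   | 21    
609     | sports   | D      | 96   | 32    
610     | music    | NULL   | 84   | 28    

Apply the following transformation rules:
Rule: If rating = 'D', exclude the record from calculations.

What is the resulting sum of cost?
427

Step 1: Identify records where rating = 'D'
Step 2: The excluded records sum to 200
Step 3: Original total cost = 627
Step 4: Remaining total = 627 - 200 = 427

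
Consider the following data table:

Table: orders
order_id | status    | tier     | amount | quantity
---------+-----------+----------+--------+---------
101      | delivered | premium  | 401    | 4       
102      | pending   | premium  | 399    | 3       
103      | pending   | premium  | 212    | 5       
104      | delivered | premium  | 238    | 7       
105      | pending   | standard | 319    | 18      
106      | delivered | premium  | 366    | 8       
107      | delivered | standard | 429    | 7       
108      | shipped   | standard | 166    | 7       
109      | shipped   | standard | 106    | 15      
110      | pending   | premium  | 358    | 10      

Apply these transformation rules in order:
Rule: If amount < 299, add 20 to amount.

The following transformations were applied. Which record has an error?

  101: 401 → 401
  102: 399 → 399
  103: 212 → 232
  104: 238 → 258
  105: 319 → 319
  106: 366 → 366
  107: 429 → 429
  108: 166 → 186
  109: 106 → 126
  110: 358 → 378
Record 110 has an error. The correct transformed value should be 358, not 378.

Step 1: Check each record against the rule
Step 2: Record 110 has amount = 358
Step 3: Since 358 >= 299, the bonus should not have been applied
Step 4: Correct value = 358, but claimed value = 378
Conclusion: Record 110 has the error.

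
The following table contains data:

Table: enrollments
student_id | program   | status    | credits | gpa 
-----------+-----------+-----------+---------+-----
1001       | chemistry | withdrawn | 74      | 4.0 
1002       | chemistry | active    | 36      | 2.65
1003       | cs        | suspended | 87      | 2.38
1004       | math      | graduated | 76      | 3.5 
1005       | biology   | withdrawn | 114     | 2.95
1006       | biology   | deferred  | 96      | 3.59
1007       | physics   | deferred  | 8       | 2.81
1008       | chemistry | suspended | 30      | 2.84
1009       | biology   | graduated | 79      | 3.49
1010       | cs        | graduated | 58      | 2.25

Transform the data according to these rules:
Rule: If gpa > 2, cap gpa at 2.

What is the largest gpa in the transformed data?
2

Step 1: Original maximum gpa = 4.0
Step 2: Apply cap at 2
Step 3: 10 records had gpa > 2 and were capped
Step 4: Maximum after transformation = 2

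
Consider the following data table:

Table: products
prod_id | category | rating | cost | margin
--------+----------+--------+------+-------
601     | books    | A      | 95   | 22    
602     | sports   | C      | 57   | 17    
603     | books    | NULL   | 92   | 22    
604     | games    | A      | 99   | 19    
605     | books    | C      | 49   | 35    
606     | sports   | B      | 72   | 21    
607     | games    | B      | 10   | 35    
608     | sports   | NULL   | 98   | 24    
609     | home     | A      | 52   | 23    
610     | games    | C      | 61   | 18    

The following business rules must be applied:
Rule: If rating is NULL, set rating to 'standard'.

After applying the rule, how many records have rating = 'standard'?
2

Step 1: Count records where rating IS NULL
Step 2: Found 2 records with NULL rating
Step 3: These records will have rating set to 'standard'
Step 4: Records already having rating = 'standard': 0
Step 5: Answer: 2 + 0 = 2 records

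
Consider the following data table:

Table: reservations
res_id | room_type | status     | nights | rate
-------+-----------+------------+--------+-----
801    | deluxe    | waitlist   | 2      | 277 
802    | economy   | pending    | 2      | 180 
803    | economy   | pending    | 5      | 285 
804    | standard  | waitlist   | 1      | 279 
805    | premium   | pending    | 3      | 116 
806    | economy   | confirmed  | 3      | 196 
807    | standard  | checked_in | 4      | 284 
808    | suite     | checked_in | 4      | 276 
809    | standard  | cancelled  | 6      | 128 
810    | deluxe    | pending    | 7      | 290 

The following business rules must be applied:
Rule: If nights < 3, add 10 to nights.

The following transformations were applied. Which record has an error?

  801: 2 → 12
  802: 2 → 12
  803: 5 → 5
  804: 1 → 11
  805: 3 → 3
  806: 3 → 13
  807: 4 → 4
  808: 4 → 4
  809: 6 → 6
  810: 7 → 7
Record 806 has an error. The correct transformed value should be 3, not 13.

Step 1: Check each record against the rule
Step 2: Record 806 has nights = 3
Step 3: Since 3 >= 3, the bonus should not have been applied
Step 4: Correct value = 3, but claimed value = 13
Conclusion: Record 806 has the error.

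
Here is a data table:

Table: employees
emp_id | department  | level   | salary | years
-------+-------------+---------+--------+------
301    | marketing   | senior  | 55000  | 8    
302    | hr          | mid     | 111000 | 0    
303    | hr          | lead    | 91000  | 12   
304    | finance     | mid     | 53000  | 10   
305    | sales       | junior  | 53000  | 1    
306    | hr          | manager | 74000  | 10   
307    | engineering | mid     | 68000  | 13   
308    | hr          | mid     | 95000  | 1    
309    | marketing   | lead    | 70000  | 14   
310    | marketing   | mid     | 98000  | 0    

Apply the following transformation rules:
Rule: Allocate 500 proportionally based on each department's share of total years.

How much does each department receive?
engineering: 94.2, finance: 72.46, hr: 166.67, marketing: 159.42, sales: 7.25

Step 1: Calculate total years = 69
Step 2: Calculate each department's proportion:
  engineering: 13/69 = 18.84% → 94.2
  finance: 10/69 = 14.49% → 72.46
  hr: 23/69 = 33.33% → 166.67
  marketing: 22/69 = 31.88% → 159.42
  sales: 1/69 = 1.45% → 7.25
Step 3: Verify: sum of allocations ≈ 500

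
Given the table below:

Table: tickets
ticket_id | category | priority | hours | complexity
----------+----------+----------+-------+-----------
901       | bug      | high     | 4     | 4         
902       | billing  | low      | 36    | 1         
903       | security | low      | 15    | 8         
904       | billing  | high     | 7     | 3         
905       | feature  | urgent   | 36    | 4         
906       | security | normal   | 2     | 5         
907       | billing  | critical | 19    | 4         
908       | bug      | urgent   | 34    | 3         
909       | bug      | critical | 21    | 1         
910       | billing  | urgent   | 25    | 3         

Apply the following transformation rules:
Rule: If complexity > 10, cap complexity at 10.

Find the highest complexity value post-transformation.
8

Step 1: Original maximum complexity = 8
Step 2: Check cap of 10 against maximum
Step 3: No records exceed the cap (max 8 <= cap 10), so no capping applies
Step 4: Maximum after transformation = 8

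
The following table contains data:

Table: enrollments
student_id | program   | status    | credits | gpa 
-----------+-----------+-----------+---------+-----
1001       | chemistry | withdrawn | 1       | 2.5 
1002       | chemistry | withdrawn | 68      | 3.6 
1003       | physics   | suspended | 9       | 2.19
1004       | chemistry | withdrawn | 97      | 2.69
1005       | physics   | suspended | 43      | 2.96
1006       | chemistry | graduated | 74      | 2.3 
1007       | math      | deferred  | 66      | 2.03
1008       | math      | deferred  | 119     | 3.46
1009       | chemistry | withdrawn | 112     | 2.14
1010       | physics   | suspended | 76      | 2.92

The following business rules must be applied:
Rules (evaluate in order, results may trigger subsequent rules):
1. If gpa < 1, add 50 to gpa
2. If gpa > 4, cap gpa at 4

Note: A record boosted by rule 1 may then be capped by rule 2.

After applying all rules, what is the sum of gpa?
26.79

Step 1: Apply rule 1 to records with gpa < 1
  - 0 records get bonus of 50
  - Of these, 0 records then exceed 4 and get capped
Step 2: Apply rule 2 to records with gpa > 4
  - 0 records (original) are capped
Step 3: Calculate final sum = 26.79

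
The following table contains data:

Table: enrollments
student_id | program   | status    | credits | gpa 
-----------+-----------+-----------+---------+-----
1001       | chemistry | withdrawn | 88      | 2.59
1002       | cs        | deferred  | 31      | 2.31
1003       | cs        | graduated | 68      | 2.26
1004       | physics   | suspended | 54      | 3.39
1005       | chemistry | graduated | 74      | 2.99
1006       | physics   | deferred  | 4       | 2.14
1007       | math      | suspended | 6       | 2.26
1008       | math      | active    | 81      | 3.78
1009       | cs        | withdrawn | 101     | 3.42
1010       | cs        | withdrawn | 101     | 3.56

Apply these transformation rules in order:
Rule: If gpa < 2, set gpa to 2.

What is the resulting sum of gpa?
28.7

Step 1: 0 records have gpa < 2
Step 2: These records originally summed to 0
Step 3: After setting to minimum: 0 × 2 = 0
Step 4: Unaffected records sum: 28.7
Step 5: Final sum = 0 + 28.7 = 28.7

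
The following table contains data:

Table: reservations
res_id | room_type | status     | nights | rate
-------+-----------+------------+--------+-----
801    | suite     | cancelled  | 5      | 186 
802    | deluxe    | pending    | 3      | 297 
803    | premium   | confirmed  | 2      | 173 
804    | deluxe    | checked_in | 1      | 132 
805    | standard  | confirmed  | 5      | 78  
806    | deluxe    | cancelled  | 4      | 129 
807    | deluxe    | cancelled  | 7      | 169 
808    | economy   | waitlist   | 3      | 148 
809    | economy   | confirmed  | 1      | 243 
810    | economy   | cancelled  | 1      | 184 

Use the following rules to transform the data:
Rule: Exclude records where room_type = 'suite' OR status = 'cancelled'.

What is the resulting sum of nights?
15

Step 1: Find records where room_type = 'suite' OR status = 'cancelled'
Step 2: 4 records match, summing to 17
Step 3: Original sum: 32
Step 4: Remaining sum = 32 - 17 = 15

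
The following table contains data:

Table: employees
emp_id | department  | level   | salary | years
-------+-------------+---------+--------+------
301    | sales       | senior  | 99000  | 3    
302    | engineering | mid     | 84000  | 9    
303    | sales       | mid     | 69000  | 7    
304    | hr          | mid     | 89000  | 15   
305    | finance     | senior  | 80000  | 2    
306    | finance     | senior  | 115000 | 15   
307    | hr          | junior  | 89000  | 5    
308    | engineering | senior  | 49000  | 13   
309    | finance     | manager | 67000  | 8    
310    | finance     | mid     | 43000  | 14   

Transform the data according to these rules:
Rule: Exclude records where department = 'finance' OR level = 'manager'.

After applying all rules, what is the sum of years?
52

Step 1: Find records where department = 'finance' OR level = 'manager'
Step 2: 4 records match, summing to 39
Step 3: Original sum: 91
Step 4: Remaining sum = 91 - 39 = 52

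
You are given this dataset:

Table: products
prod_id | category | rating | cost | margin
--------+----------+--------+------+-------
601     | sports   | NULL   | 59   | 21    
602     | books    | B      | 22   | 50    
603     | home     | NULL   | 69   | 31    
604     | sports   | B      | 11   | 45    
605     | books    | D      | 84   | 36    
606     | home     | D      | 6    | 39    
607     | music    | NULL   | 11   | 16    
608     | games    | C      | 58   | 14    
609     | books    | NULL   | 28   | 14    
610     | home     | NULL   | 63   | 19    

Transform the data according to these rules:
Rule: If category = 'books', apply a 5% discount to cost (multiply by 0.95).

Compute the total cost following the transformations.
404.3

Step 1: Records with category = 'books' have total cost = 134
Step 2: Apply multiplier: 134 × 0.95 = 127.3
Step 3: Other records total: 277
Step 4: Final sum = 127.3 + 277 = 404.3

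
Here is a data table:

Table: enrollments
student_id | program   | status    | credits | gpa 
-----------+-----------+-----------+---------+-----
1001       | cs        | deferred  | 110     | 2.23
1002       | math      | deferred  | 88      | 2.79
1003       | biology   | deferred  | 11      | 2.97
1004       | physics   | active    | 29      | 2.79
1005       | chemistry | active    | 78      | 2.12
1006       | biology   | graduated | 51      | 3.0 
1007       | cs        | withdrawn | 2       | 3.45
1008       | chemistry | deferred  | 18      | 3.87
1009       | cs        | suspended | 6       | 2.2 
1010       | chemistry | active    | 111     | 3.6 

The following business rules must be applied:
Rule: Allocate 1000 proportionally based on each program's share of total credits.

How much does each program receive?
biology: 123.02, chemistry: 410.71, cs: 234.13, math: 174.6, physics: 57.54

Step 1: Calculate total credits = 504
Step 2: Calculate each program's proportion:
  biology: 62/504 = 12.30% → 123.02
  chemistry: 207/504 = 41.07% → 410.71
  cs: 118/504 = 23.41% → 234.13
  math: 88/504 = 17.46% → 174.6
  physics: 29/504 = 5.75% → 57.54
Step 3: Verify: sum of allocations ≈ 1000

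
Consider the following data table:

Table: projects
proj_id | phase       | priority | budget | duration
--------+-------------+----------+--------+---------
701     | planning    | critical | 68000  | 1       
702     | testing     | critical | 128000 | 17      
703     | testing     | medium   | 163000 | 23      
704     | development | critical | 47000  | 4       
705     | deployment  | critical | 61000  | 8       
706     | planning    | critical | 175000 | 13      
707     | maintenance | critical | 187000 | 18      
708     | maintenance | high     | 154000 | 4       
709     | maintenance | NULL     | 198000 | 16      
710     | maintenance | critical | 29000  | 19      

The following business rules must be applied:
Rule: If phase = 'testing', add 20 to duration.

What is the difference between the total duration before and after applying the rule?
40

Step 1: Original sum of duration = 123
Step 2: 2 records have phase = 'testing'
Step 3: Each affected record changes by 20
Step 4: Total change = 2 × 20 = 40
Step 5: New sum = 123 + 40 = 163
Step 6: Difference = |163 - 123| = 40
        (Sum increased by 40)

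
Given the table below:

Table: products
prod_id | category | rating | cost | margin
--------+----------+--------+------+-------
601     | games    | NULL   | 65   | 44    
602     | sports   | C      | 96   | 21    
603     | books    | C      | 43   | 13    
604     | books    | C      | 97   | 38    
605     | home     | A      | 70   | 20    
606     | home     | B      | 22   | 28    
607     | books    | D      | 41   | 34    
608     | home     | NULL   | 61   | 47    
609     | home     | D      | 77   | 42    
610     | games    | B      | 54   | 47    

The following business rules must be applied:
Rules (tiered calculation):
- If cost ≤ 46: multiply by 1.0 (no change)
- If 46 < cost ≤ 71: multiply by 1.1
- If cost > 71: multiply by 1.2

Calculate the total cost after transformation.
705.0

Step 1: Tier 1 (cost ≤ 46): 3 records, sum = 106 × 1.0 = 106.0
Step 2: Tier 2 (46 < cost ≤ 71): 4 records, sum = 250 × 1.1 = 275.0
Step 3: Tier 3 (cost > 71): 3 records, sum = 270 × 1.2 = 324.0
Step 4: Final sum = 106.0 + 275.0 + 324.0 = 705.0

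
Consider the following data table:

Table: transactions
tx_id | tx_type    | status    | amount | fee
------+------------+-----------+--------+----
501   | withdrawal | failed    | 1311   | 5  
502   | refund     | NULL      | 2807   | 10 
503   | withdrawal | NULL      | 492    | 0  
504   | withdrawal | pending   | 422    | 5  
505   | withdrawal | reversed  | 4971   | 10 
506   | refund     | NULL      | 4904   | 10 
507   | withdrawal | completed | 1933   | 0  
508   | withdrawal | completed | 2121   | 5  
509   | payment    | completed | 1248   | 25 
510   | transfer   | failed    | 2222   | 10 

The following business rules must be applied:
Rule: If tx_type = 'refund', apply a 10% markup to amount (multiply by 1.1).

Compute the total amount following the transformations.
23202.1

Step 1: Records with tx_type = 'refund' have total amount = 7711
Step 2: Apply multiplier: 7711 × 1.1 = 8482.1
Step 3: Other records total: 14720
Step 4: Final sum = 8482.1 + 14720 = 23202.1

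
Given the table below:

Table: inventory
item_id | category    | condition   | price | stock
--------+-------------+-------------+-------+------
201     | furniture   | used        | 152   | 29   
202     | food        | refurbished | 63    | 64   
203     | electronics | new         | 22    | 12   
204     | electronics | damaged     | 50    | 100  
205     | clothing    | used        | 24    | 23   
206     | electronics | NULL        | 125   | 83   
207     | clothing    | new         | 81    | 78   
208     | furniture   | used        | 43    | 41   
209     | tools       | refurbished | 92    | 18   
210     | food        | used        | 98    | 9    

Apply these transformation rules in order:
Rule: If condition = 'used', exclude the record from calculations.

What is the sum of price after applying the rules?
433

Step 1: Identify records where condition = 'used'
Step 2: The excluded records sum to 317
Step 3: Original total price = 750
Step 4: Remaining total = 750 - 317 = 433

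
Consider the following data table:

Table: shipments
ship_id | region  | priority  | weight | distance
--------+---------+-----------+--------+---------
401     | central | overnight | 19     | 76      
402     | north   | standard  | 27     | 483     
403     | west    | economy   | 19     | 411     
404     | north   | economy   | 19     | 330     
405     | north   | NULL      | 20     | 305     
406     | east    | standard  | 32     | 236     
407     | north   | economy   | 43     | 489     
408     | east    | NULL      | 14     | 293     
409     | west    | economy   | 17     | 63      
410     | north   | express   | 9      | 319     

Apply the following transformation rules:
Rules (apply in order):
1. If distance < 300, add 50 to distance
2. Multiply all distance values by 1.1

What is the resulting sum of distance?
3525.5

Step 1: Apply Rule 1 - Add 50 to records with distance < 300
  - 4 records affected: 668 + (4 × 50) = 868
  - Unaffected records: 2337
  - Sum after Rule 1: 3205
Step 2: Apply Rule 2 - Multiply all by 1.1
  - 3205 × 1.1 = 3525.5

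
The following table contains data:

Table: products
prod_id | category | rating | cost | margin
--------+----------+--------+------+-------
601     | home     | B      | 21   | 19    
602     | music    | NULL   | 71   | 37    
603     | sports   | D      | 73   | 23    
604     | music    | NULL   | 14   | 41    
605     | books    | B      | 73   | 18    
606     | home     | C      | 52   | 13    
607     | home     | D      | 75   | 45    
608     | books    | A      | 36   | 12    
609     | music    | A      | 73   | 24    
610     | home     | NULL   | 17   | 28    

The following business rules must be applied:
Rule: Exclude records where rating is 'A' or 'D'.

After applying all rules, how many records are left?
6

Step 1: Count records to exclude
  - 2 (A) + 2 (D) = 4 records
Step 2: Total records: 10
Step 3: Remaining = 10 - 4 = 6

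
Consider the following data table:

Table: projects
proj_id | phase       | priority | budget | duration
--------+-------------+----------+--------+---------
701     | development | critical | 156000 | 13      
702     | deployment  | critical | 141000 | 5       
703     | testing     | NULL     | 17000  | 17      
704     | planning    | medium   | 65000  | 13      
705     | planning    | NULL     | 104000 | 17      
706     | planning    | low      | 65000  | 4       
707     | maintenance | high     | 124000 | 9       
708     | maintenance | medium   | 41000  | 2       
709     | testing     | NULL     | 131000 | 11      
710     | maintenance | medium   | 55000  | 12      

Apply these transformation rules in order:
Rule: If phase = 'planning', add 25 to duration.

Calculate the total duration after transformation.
178

Step 1: Count records where phase = 'planning': 3
Step 2: Total bonus added: 3 × 25 = 75
Step 3: Original sum of duration: 103
Step 4: Final sum = 103 + 75 = 178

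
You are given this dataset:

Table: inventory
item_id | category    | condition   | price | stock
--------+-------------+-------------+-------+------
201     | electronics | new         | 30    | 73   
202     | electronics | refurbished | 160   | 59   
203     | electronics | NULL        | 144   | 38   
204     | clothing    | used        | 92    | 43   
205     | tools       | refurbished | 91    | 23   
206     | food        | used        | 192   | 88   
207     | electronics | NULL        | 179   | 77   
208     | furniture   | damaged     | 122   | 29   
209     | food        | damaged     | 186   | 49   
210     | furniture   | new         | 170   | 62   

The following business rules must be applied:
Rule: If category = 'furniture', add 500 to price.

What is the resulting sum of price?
2366

Step 1: Count records where category = 'furniture': 2
Step 2: Total bonus added: 2 × 500 = 1000
Step 3: Original sum of price: 1366
Step 4: Final sum = 1366 + 1000 = 2366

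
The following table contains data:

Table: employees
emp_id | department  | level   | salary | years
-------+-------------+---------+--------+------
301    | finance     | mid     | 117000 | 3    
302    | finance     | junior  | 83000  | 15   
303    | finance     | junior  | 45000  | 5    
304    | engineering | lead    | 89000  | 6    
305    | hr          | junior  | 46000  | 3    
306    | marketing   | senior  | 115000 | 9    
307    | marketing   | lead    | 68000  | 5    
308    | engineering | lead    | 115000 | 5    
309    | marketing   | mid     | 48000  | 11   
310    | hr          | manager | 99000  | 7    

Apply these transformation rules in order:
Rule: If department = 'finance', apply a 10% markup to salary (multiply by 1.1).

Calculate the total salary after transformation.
849500.0

Step 1: Records with department = 'finance' have total salary = 245000
Step 2: Apply multiplier: 245000 × 1.1 = 269500.0
Step 3: Other records total: 580000
Step 4: Final sum = 269500.0 + 580000 = 849500.0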